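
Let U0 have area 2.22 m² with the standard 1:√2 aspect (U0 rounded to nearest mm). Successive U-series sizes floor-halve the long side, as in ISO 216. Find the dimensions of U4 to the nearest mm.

313 × 443 mm

Let U0's short side be w mm. w · w√2 = 2.22 m² = 2,220,000 mm², so w ≈ 1252.9 mm and w√2 ≈ 1771.9 mm → U0 = 1253 × 1772 mm.
U1: ⌊1772/2⌋ × 1253 = 886 × 1253 mm
U2: ⌊1253/2⌋ × 886 = 626 × 886 mm
U3: ⌊886/2⌋ × 626 = 443 × 626 mm
U4: ⌊626/2⌋ × 443 = 313 × 443 mm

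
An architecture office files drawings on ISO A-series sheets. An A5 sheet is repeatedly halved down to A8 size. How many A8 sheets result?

8

Each ISO step halves the sheet: 1 × A5 → 2 × A6 → 4 × A7 → 8 × A8
From A5 to A8 is 3 halving steps: 2^3 = 8.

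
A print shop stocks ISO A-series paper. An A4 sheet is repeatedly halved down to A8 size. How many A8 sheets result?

16

Each ISO step halves the sheet: 1 × A4 → 2 × A5 → 4 × A6 → 8 × A7 → …
From A4 to A8 is 4 halving steps: 2^4 = 16.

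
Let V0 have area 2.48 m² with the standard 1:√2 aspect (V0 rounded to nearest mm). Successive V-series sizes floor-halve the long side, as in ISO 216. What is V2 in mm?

662 × 936 mm

Let V0's short side be w mm. w · w√2 = 2.48 m² = 2,480,000 mm², so w ≈ 1324.2 mm and w√2 ≈ 1872.8 mm → V0 = 1324 × 1873 mm.
V1: ⌊1873/2⌋ × 1324 = 936 × 1324 mm
V2: ⌊1324/2⌋ × 936 = 662 × 936 mm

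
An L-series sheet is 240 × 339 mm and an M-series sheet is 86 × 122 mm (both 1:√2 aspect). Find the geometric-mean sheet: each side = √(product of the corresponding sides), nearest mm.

144 × 203 mm

Short side: √(240 · 86) = √20640 ≈ 143.7 → 144 mm
Long side: √(339 · 122) = √41358 ≈ 203.4 → 203 mm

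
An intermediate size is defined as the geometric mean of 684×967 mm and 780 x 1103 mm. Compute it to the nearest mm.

730 × 1033 mm

Short side: √(684 · 780) = √533520 ≈ 730.4 → 730 mm
Long side: √(967 · 1103) = √1066601 ≈ 1032.8 → 1033 mm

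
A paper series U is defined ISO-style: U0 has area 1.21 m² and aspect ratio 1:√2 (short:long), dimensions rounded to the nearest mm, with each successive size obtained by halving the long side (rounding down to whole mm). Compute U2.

Let U0's short side be w mm. w · w√2 = 1.21 m² = 1,210,000 mm², so w ≈ 925.0 mm and w√2 ≈ 1308.1 mm → U0 = 925 × 1308 mm.
U1: ⌊1308/2⌋ × 925 = 654 × 925 mm
U2: ⌊925/2⌋ × 654 = 462 × 654 mm

462 × 654 mm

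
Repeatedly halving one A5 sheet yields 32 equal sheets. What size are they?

32 = 2^5, so 5 halving steps.
A5 → A6 → … → A10 after 5 steps.

A10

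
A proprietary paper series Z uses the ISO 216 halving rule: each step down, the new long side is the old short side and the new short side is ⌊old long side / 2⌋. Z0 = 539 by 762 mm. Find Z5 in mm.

95 × 134 mm

Z1: ⌊762/2⌋ × 539 = 381 × 539 mm
Z2: ⌊539/2⌋ × 381 = 269 × 381 mm
Z3: ⌊381/2⌋ × 269 = 190 × 269 mm
Z4: ⌊269/2⌋ × 190 = 134 × 190 mm
Z5: ⌊190/2⌋ × 134 = 95 × 134 mm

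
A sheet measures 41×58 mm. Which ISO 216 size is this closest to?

Aspect ratio 58/41 ≈ 1.415 — close to the ISO √2 ≈ 1.414.
In the C-series (envelope sizes, between A and B): C9 = 40 × 57 mm.
Off by 2 mm total — nearest standard size.

C9 (40 × 57 mm)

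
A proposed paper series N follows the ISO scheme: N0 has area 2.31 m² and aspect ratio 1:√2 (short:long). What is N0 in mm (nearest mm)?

1278 × 1807 mm

Let the short side be w mm. Then w · w√2 = 2.31 m² = 2,310,000 mm².
w² = 2,310,000/√2, so w ≈ 1278.1 mm; long side = w√2 ≈ 1807.4 mm.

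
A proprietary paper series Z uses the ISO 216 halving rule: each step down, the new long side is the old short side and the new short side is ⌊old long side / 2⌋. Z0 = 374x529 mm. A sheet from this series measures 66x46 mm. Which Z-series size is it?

Z0: 374 × 529 mm
Z1: 264 × 374 mm
Z2: 187 × 264 mm
Z3: 132 × 187 mm
Z4: 93 × 132 mm
Z5: 66 × 93 mm
Z6: 46 × 66 mm
Z7: 33 × 46 mm
→ matches Z6.

Z6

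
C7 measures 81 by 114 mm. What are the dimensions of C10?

28 × 40 mm

C8: ⌊114/2⌋ × 81 = 57 × 81 mm
C9: ⌊81/2⌋ × 57 = 40 × 57 mm
C10: ⌊57/2⌋ × 40 = 28 × 40 mm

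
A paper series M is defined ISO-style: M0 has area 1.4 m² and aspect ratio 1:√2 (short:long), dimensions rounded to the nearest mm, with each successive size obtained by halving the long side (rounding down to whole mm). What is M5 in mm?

Let M0's short side be w mm. w · w√2 = 1.4 m² = 1,400,000 mm², so w ≈ 995.0 mm and w√2 ≈ 1407.1 mm → M0 = 995 × 1407 mm.
M1: ⌊1407/2⌋ × 995 = 703 × 995 mm
M2: ⌊995/2⌋ × 703 = 497 × 703 mm
M3: ⌊703/2⌋ × 497 = 351 × 497 mm
M4: ⌊497/2⌋ × 351 = 248 × 351 mm
M5: ⌊351/2⌋ × 248 = 175 × 248 mm

175 × 248 mm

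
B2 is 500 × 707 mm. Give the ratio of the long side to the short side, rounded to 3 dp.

707 / 500 = 1.414
Matches √2 ≈ 1.414 — the ISO 216 defining ratio.

1.414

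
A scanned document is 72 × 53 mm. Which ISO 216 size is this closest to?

Aspect ratio 72/53 ≈ 1.358 (ISO target is √2 ≈ 1.414).
In the A-series (A0 area = 1 m²): A8 = 52 × 74 mm.
Off by 3 mm total — nearest standard size.

A8 (52 × 74 mm)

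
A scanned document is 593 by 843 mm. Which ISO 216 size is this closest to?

A1 (594 × 841 mm)

Aspect ratio 843/593 ≈ 1.422 — close to the ISO √2 ≈ 1.414.
In the A-series (A0 area = 1 m²): A1 = 594 × 841 mm.
Off by 3 mm total — nearest standard size.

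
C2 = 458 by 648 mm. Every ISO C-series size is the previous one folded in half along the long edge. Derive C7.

81 × 114 mm

C3: ⌊648/2⌋ × 458 = 324 × 458 mm
C4: ⌊458/2⌋ × 324 = 229 × 324 mm
C5: ⌊324/2⌋ × 229 = 162 × 229 mm
C6: ⌊229/2⌋ × 162 = 114 × 162 mm
C7: ⌊162/2⌋ × 114 = 81 × 114 mm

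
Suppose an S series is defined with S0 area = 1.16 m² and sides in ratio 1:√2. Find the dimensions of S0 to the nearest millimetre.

906 × 1281 mm

Let the short side be w mm. Then w · w√2 = 1.16 m² = 1,160,000 mm².
w² = 1,160,000/√2, so w ≈ 905.7 mm; long side = w√2 ≈ 1280.8 mm.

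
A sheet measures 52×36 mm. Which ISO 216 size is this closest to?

Aspect ratio 52/36 ≈ 1.444 (ISO target is √2 ≈ 1.414).
In the A-series (A0 area = 1 m²): A9 = 37 × 52 mm.
Off by 1 mm total — nearest standard size.

A9 (37 × 52 mm)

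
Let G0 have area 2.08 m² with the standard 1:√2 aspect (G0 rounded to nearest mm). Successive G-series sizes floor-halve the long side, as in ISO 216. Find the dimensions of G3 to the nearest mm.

428 × 606 mm

Let G0's short side be w mm. w · w√2 = 2.08 m² = 2,080,000 mm², so w ≈ 1212.8 mm and w√2 ≈ 1715.1 mm → G0 = 1213 × 1715 mm.
G1: ⌊1715/2⌋ × 1213 = 857 × 1213 mm
G2: ⌊1213/2⌋ × 857 = 606 × 857 mm
G3: ⌊857/2⌋ × 606 = 428 × 606 mm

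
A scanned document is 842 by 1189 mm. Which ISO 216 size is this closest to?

A0 (841 × 1189 mm)

Aspect ratio 1189/842 ≈ 1.412 — close to the ISO √2 ≈ 1.414.
In the A-series (A0 area = 1 m²): A0 = 841 × 1189 mm.
Off by 1 mm total — nearest standard size.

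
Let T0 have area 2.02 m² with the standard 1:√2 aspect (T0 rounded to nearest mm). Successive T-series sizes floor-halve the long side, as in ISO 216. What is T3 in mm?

Let T0's short side be w mm. w · w√2 = 2.02 m² = 2,020,000 mm², so w ≈ 1195.1 mm and w√2 ≈ 1690.2 mm → T0 = 1195 × 1690 mm.
T1: ⌊1690/2⌋ × 1195 = 845 × 1195 mm
T2: ⌊1195/2⌋ × 845 = 597 × 845 mm
T3: ⌊845/2⌋ × 597 = 422 × 597 mm

422 × 597 mm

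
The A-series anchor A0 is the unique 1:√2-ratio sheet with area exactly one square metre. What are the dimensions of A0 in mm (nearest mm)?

841 × 1189 mm

Let the short side be w mm. Then the long side is w√2 and w · w√2 = 10⁶ mm².
w² = 10⁶/√2, so w = 1000 / 2^(1/4) ≈ 840.9 mm; long side = 1000 · 2^(1/4) ≈ 1189.2 mm.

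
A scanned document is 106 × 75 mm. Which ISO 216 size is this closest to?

Aspect ratio 106/75 ≈ 1.413 — close to the ISO √2 ≈ 1.414.
In the A-series (A0 area = 1 m²): A7 = 74 × 105 mm.
Off by 2 mm total — nearest standard size.

A7 (74 × 105 mm)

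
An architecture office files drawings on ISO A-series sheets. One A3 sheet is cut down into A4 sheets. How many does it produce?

Each ISO step halves the sheet: 1 × A3 → 2 × A4
From A3 to A4 is 1 halving step: 2^1 = 2.

2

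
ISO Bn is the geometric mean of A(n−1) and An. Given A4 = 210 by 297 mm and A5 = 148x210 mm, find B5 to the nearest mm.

176 × 250 mm

Short side: √(210 · 148) = √31080 ≈ 176.3 → 176 mm
Long side: √(297 · 210) = √62370 ≈ 249.7 → 250 mm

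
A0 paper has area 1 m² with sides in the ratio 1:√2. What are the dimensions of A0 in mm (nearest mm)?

Let the short side be w mm. Then the long side is w√2 and w · w√2 = 10⁶ mm².
w² = 10⁶/√2, so w = 1000 / 2^(1/4) ≈ 840.9 mm; long side = 1000 · 2^(1/4) ≈ 1189.2 mm.

841 × 1189 mm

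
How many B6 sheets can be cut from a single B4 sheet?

4

B4 = 250 × 353 mm; B6 = 125 × 176 mm.
Each halving step doubles the count; 2 steps from B4 to B6.
2^2 = 4.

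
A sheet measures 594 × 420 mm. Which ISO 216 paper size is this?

Aspect ratio 594/420 ≈ 1.414 — close to the ISO √2 ≈ 1.414.
In the A-series (A0 area = 1 m²): A2 = 420 × 594 mm.

A2 (420 × 594 mm)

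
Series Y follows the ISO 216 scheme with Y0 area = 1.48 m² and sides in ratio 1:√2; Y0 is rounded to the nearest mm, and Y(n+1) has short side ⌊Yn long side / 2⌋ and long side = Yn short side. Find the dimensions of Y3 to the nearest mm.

Let Y0's short side be w mm. w · w√2 = 1.48 m² = 1,480,000 mm², so w ≈ 1023.0 mm and w√2 ≈ 1446.7 mm → Y0 = 1023 × 1447 mm.
Y1: ⌊1447/2⌋ × 1023 = 723 × 1023 mm
Y2: ⌊1023/2⌋ × 723 = 511 × 723 mm
Y3: ⌊723/2⌋ × 511 = 361 × 511 mm

361 × 511 mm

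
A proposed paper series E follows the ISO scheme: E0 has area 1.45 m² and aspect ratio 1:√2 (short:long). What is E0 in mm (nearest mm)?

1013 × 1432 mm

Let the short side be w mm. Then w · w√2 = 1.45 m² = 1,450,000 mm².
w² = 1,450,000/√2, so w ≈ 1012.6 mm; long side = w√2 ≈ 1432.0 mm.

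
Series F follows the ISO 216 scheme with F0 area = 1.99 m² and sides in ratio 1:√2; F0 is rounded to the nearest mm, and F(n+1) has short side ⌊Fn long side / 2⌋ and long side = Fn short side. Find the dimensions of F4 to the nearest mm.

Let F0's short side be w mm. w · w√2 = 1.99 m² = 1,990,000 mm², so w ≈ 1186.2 mm and w√2 ≈ 1677.6 mm → F0 = 1186 × 1678 mm.
F1: ⌊1678/2⌋ × 1186 = 839 × 1186 mm
F2: ⌊1186/2⌋ × 839 = 593 × 839 mm
F3: ⌊839/2⌋ × 593 = 419 × 593 mm
F4: ⌊593/2⌋ × 419 = 296 × 419 mm

296 × 419 mm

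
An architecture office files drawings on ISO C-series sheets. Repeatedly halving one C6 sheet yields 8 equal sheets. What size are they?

C9

8 = 2^3, so 3 halving steps.
C6 → C7 → … → C9 after 3 steps.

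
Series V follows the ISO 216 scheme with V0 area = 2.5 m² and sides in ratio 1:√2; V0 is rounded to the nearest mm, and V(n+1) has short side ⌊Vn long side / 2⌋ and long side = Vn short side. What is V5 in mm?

235 × 332 mm

Let V0's short side be w mm. w · w√2 = 2.5 m² = 2,500,000 mm², so w ≈ 1329.6 mm and w√2 ≈ 1880.3 mm → V0 = 1330 × 1880 mm.
V1: ⌊1880/2⌋ × 1330 = 940 × 1330 mm
V2: ⌊1330/2⌋ × 940 = 665 × 940 mm
V3: ⌊940/2⌋ × 665 = 470 × 665 mm
V4: ⌊665/2⌋ × 470 = 332 × 470 mm
V5: ⌊470/2⌋ × 332 = 235 × 332 mm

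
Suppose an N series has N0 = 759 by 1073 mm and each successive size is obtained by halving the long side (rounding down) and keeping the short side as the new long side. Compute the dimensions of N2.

N1: ⌊1073/2⌋ × 759 = 536 × 759 mm
N2: ⌊759/2⌋ × 536 = 379 × 536 mm

379 × 536 mm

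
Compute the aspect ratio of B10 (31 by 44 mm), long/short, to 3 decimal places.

1.419

44 / 31 = 1.419
ISO 216 targets √2 ≈ 1.414; the +0.005 deviation is from mm rounding.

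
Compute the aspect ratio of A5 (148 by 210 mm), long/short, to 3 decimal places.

1.419

210 / 148 = 1.419
ISO 216 targets √2 ≈ 1.414; the +0.005 deviation is from mm rounding.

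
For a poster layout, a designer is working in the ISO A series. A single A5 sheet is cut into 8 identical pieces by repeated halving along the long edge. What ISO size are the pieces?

8 = 2^3, so 3 halving steps.
A5 → A6 → … → A8 after 3 steps.

A8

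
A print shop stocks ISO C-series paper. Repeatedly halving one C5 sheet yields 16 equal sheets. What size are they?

C9

16 = 2^4, so 4 halving steps.
C5 → C6 → … → C9 after 4 steps.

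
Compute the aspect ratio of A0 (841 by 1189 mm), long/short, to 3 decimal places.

1189 / 841 = 1.414
Matches √2 ≈ 1.414 — the ISO 216 defining ratio.

1.414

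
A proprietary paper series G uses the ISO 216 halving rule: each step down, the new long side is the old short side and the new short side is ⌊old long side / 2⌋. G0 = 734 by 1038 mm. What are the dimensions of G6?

G1 = 519 × 734 mm (from G0 by 1 halving).
G2: ⌊734/2⌋ × 519 = 367 × 519 mm
G3: ⌊519/2⌋ × 367 = 259 × 367 mm
G4: ⌊367/2⌋ × 259 = 183 × 259 mm
G5: ⌊259/2⌋ × 183 = 129 × 183 mm
G6: ⌊183/2⌋ × 129 = 91 × 129 mm

91 × 129 mm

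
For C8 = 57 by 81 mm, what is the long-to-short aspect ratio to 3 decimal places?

1.421

81 / 57 = 1.421
ISO 216 targets √2 ≈ 1.414; the +0.007 deviation is from mm rounding.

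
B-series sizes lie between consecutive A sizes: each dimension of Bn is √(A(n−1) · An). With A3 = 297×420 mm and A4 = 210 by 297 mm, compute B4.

Short side: √(297 · 210) = √62370 ≈ 249.7 → 250 mm
Long side: √(420 · 297) = √124740 ≈ 353.2 → 353 mm

250 × 353 mm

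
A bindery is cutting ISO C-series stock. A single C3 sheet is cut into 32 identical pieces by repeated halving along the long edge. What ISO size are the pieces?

32 = 2^5, so 5 halving steps.
C3 → C4 → … → C8 after 5 steps.

C8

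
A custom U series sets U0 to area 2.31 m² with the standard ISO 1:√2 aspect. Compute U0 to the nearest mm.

Let the short side be w mm. Then w · w√2 = 2.31 m² = 2,310,000 mm².
w² = 2,310,000/√2, so w ≈ 1278.1 mm; long side = w√2 ≈ 1807.4 mm.

1278 × 1807 mm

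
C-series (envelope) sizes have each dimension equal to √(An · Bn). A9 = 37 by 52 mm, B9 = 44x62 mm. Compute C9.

Short side: √(37 · 44) = √1628 ≈ 40.3 → 40 mm
Long side: √(52 · 62) = √3224 ≈ 56.8 → 57 mm

40 × 57 mm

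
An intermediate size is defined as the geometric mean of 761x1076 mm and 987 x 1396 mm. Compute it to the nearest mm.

867 × 1226 mm

Short side: √(761 · 987) = √751107 ≈ 866.7 → 867 mm
Long side: √(1076 · 1396) = √1502096 ≈ 1225.6 → 1226 mm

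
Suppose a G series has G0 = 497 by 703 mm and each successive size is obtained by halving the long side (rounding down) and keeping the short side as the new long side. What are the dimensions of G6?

G1: ⌊703/2⌋ × 497 = 351 × 497 mm
G2: ⌊497/2⌋ × 351 = 248 × 351 mm
G3: ⌊351/2⌋ × 248 = 175 × 248 mm
G4: ⌊248/2⌋ × 175 = 124 × 175 mm
G5: ⌊175/2⌋ × 124 = 87 × 124 mm
G6: ⌊124/2⌋ × 87 = 62 × 87 mm

62 × 87 mm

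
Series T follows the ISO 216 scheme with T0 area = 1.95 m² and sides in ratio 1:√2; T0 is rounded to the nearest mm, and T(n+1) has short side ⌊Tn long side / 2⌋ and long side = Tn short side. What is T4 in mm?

Let T0's short side be w mm. w · w√2 = 1.95 m² = 1,950,000 mm², so w ≈ 1174.2 mm and w√2 ≈ 1660.6 mm → T0 = 1174 × 1661 mm.
T1: ⌊1661/2⌋ × 1174 = 830 × 1174 mm
T2: ⌊1174/2⌋ × 830 = 587 × 830 mm
T3: ⌊830/2⌋ × 587 = 415 × 587 mm
T4: ⌊587/2⌋ × 415 = 293 × 415 mm

293 × 415 mm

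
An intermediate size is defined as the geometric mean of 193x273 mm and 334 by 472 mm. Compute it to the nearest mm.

254 × 359 mm

Short side: √(193 · 334) = √64462 ≈ 253.9 → 254 mm
Long side: √(273 · 472) = √128856 ≈ 359.0 → 359 mm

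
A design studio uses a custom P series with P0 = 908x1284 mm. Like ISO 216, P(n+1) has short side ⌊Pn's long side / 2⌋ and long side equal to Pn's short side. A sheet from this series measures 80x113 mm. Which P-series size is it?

P0: 908 × 1284 mm
P1: 642 × 908 mm
P2: 454 × 642 mm
P3: 321 × 454 mm
P4: 227 × 321 mm
P5: 160 × 227 mm
P6: 113 × 160 mm
P7: 80 × 113 mm
P8: 56 × 80 mm
→ matches P7.

P7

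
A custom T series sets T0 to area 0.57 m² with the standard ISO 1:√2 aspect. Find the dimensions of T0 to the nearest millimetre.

635 × 898 mm

Let the short side be w mm. Then w · w√2 = 0.57 m² = 570,000 mm².
w² = 570,000/√2, so w ≈ 634.9 mm; long side = w√2 ≈ 897.8 mm.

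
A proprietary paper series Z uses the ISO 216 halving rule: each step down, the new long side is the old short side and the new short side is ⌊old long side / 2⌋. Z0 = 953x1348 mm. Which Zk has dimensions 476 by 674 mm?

Z0: 953 × 1348 mm
Z1: 674 × 953 mm
Z2: 476 × 674 mm
Z3: 337 × 476 mm
→ matches Z2.

Z2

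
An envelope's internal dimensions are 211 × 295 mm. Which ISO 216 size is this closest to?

Aspect ratio 295/211 ≈ 1.398 (ISO target is √2 ≈ 1.414).
In the A-series (A0 area = 1 m²): A4 = 210 × 297 mm.
Off by 3 mm total — nearest standard size.

A4 (210 × 297 mm)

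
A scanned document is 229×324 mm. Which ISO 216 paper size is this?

C4 (229 × 324 mm)

Aspect ratio 324/229 ≈ 1.415 — close to the ISO √2 ≈ 1.414.
In the C-series (envelope sizes, between A and B): C4 = 229 × 324 mm.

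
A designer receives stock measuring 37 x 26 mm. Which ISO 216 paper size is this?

Aspect ratio 37/26 ≈ 1.423 — close to the ISO √2 ≈ 1.414.
In the A-series (A0 area = 1 m²): A10 = 26 × 37 mm.

A10 (26 × 37 mm)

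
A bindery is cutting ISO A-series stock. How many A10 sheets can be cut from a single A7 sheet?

8

Each ISO step halves the sheet: 1 × A7 → 2 × A8 → 4 × A9 → 8 × A10
From A7 to A10 is 3 halving steps: 2^3 = 8.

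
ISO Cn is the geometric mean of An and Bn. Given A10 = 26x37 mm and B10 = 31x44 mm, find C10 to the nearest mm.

28 × 40 mm

Short side: √(26 · 31) = √806 ≈ 28.4 → 28 mm
Long side: √(37 · 44) = √1628 ≈ 40.3 → 40 mm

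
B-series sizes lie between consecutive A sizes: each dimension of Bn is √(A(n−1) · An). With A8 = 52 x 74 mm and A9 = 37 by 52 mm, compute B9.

44 × 62 mm

Short side: √(52 · 37) = √1924 ≈ 43.9 → 44 mm
Long side: √(74 · 52) = √3848 ≈ 62.0 → 62 mm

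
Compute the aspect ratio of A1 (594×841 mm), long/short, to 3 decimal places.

841 / 594 = 1.416
ISO 216 targets √2 ≈ 1.414; the +0.002 deviation is from mm rounding.

1.416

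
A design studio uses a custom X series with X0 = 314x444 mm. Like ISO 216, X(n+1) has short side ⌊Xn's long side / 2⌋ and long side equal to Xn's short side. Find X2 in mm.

X1: ⌊444/2⌋ × 314 = 222 × 314 mm
X2: ⌊314/2⌋ × 222 = 157 × 222 mm

157 × 222 mm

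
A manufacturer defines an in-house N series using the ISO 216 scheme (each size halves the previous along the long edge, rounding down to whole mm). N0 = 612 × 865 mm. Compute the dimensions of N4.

153 × 216 mm

N1: ⌊865/2⌋ × 612 = 432 × 612 mm
N2: ⌊612/2⌋ × 432 = 306 × 432 mm
N3: ⌊432/2⌋ × 306 = 216 × 306 mm
N4: ⌊306/2⌋ × 216 = 153 × 216 mm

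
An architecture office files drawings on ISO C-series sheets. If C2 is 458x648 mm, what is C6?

114 × 162 mm

C3: ⌊648/2⌋ × 458 = 324 × 458 mm
C4: ⌊458/2⌋ × 324 = 229 × 324 mm
C5: ⌊324/2⌋ × 229 = 162 × 229 mm
C6: ⌊229/2⌋ × 162 = 114 × 162 mm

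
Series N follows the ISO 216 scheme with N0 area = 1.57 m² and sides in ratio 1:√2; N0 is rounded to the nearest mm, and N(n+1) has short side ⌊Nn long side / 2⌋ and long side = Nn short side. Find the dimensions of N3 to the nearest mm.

372 × 527 mm

Let N0's short side be w mm. w · w√2 = 1.57 m² = 1,570,000 mm², so w ≈ 1053.6 mm and w√2 ≈ 1490.1 mm → N0 = 1054 × 1490 mm.
N1: ⌊1490/2⌋ × 1054 = 745 × 1054 mm
N2: ⌊1054/2⌋ × 745 = 527 × 745 mm
N3: ⌊745/2⌋ × 527 = 372 × 527 mm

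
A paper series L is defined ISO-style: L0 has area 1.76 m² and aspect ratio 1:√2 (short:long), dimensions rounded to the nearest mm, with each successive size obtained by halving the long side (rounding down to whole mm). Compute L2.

Let L0's short side be w mm. w · w√2 = 1.76 m² = 1,760,000 mm², so w ≈ 1115.6 mm and w√2 ≈ 1577.7 mm → L0 = 1116 × 1578 mm.
L1: ⌊1578/2⌋ × 1116 = 789 × 1116 mm
L2: ⌊1116/2⌋ × 789 = 558 × 789 mm

558 × 789 mm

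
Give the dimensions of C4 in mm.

229 × 324 mm

C0 = 917 × 1297 mm (C0 is the geometric mean of A0 and B0, aspect 1:√2).
C1: ⌊1297/2⌋ × 917 = 648 × 917 mm
C2: ⌊917/2⌋ × 648 = 458 × 648 mm
C3: ⌊648/2⌋ × 458 = 324 × 458 mm
C4: ⌊458/2⌋ × 324 = 229 × 324 mm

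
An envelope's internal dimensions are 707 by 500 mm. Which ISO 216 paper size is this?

Aspect ratio 707/500 ≈ 1.414 — close to the ISO √2 ≈ 1.414.
In the B-series (B0 = 1000 × 1414 mm): B2 = 500 × 707 mm.

B2 (500 × 707 mm)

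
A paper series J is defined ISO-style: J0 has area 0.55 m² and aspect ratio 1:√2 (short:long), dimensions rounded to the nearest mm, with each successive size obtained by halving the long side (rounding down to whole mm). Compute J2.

312 × 441 mm

Let J0's short side be w mm. w · w√2 = 0.55 m² = 550,000 mm², so w ≈ 623.6 mm and w√2 ≈ 881.9 mm → J0 = 624 × 882 mm.
J1: ⌊882/2⌋ × 624 = 441 × 624 mm
J2: ⌊624/2⌋ × 441 = 312 × 441 mm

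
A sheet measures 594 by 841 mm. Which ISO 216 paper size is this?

A1 (594 × 841 mm)

Aspect ratio 841/594 ≈ 1.416 — close to the ISO √2 ≈ 1.414.
In the A-series (A0 area = 1 m²): A1 = 594 × 841 mm.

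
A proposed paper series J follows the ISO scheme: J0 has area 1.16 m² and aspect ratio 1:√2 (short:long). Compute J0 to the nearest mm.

Let the short side be w mm. Then w · w√2 = 1.16 m² = 1,160,000 mm².
w² = 1,160,000/√2, so w ≈ 905.7 mm; long side = w√2 ≈ 1280.8 mm.

906 × 1281 mm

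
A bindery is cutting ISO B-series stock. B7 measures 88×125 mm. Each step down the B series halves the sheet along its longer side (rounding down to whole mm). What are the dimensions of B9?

44 × 62 mm

B8: ⌊125/2⌋ × 88 = 62 × 88 mm
B9: ⌊88/2⌋ × 62 = 44 × 62 mm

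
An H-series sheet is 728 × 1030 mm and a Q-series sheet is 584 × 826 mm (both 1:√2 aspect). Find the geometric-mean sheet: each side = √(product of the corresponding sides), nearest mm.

652 × 922 mm

Short side: √(728 · 584) = √425152 ≈ 652.0 → 652 mm
Long side: √(1030 · 826) = √850780 ≈ 922.4 → 922 mm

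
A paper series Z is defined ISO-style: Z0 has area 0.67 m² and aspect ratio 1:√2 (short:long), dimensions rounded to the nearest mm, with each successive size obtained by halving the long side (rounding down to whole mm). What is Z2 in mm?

Let Z0's short side be w mm. w · w√2 = 0.67 m² = 670,000 mm², so w ≈ 688.3 mm and w√2 ≈ 973.4 mm → Z0 = 688 × 973 mm.
Z1: ⌊973/2⌋ × 688 = 486 × 688 mm
Z2: ⌊688/2⌋ × 486 = 344 × 486 mm

344 × 486 mm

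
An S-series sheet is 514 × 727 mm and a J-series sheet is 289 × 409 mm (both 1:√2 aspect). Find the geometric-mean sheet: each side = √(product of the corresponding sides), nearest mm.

Short side: √(514 · 289) = √148546 ≈ 385.4 → 385 mm
Long side: √(727 · 409) = √297343 ≈ 545.3 → 545 mm

385 × 545 mm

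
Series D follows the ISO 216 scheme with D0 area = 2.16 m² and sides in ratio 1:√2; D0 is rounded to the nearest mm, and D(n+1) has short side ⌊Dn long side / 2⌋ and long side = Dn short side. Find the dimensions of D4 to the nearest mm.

309 × 437 mm

Let D0's short side be w mm. w · w√2 = 2.16 m² = 2,160,000 mm², so w ≈ 1235.9 mm and w√2 ≈ 1747.8 mm → D0 = 1236 × 1748 mm.
D1: ⌊1748/2⌋ × 1236 = 874 × 1236 mm
D2: ⌊1236/2⌋ × 874 = 618 × 874 mm
D3: ⌊874/2⌋ × 618 = 437 × 618 mm
D4: ⌊618/2⌋ × 437 = 309 × 437 mm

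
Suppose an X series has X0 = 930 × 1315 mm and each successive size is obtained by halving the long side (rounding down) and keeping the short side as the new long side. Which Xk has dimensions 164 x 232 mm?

X5

X0: 930 × 1315 mm
X1: 657 × 930 mm
X2: 465 × 657 mm
X3: 328 × 465 mm
X4: 232 × 328 mm
X5: 164 × 232 mm
X6: 116 × 164 mm
→ matches X5.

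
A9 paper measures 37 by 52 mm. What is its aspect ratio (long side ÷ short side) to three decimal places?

52 / 37 = 1.405
ISO 216 targets √2 ≈ 1.414; the -0.009 deviation is from mm rounding.

1.405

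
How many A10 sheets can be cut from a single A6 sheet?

16

A6 = 105 × 148 mm; A10 = 26 × 37 mm.
Each halving step doubles the count; 4 steps from A6 to A10.
2^4 = 16.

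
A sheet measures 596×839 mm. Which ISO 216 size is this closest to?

A1 (594 × 841 mm)

Aspect ratio 839/596 ≈ 1.408 — close to the ISO √2 ≈ 1.414.
In the A-series (A0 area = 1 m²): A1 = 594 × 841 mm.
Off by 4 mm total — nearest standard size.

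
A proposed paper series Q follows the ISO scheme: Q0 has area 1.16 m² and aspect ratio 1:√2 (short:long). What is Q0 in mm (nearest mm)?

Let the short side be w mm. Then w · w√2 = 1.16 m² = 1,160,000 mm².
w² = 1,160,000/√2, so w ≈ 905.7 mm; long side = w√2 ≈ 1280.8 mm.

906 × 1281 mm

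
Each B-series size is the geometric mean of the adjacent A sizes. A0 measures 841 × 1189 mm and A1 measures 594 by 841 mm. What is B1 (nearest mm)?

Short side: √(841 · 594) = √499554 ≈ 706.8 → 707 mm
Long side: √(1189 · 841) = √999949 ≈ 1000.0 → 1000 mm

707 × 1000 mm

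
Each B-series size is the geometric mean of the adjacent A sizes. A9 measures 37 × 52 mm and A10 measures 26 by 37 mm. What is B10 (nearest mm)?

Short side: √(37 · 26) = √962 ≈ 31.0 → 31 mm
Long side: √(52 · 37) = √1924 ≈ 43.9 → 44 mm

31 × 44 mm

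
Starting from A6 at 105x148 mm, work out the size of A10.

26 × 37 mm

A7: ⌊148/2⌋ × 105 = 74 × 105 mm
A8: ⌊105/2⌋ × 74 = 52 × 74 mm
A9: ⌊74/2⌋ × 52 = 37 × 52 mm
A10: ⌊52/2⌋ × 37 = 26 × 37 mm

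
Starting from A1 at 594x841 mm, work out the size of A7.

A2: ⌊841/2⌋ × 594 = 420 × 594 mm
A3: ⌊594/2⌋ × 420 = 297 × 420 mm
A4: ⌊420/2⌋ × 297 = 210 × 297 mm
A5: ⌊297/2⌋ × 210 = 148 × 210 mm
A6: ⌊210/2⌋ × 148 = 105 × 148 mm
A7: ⌊148/2⌋ × 105 = 74 × 105 mm

74 × 105 mm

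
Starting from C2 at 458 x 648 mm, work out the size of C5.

C3: ⌊648/2⌋ × 458 = 324 × 458 mm
C4: ⌊458/2⌋ × 324 = 229 × 324 mm
C5: ⌊324/2⌋ × 229 = 162 × 229 mm

162 × 229 mm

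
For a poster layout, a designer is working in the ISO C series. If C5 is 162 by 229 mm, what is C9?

C6: ⌊229/2⌋ × 162 = 114 × 162 mm
C7: ⌊162/2⌋ × 114 = 81 × 114 mm
C8: ⌊114/2⌋ × 81 = 57 × 81 mm
C9: ⌊81/2⌋ × 57 = 40 × 57 mm

40 × 57 mm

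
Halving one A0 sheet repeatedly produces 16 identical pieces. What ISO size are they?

16 = 2^4, so 4 halving steps.
A0 → A1 → … → A4 after 4 steps.

A4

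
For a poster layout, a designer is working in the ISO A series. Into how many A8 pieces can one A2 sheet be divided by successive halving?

64

A2 = 420 × 594 mm; A8 = 52 × 74 mm.
Each halving step doubles the count; 6 steps from A2 to A8.
2^6 = 64.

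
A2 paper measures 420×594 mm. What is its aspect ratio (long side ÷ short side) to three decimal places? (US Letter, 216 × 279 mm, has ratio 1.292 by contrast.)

1.414

594 / 420 = 1.414
Matches √2 ≈ 1.414 — the ISO 216 defining ratio.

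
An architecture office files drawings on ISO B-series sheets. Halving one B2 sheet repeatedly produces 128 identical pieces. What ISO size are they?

128 = 2^7, so 7 halving steps.
B2 → B3 → … → B9 after 7 steps.

B9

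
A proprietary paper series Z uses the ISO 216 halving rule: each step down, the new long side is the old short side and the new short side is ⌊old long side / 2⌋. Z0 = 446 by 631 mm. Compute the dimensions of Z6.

Z1 = 315 × 446 mm (from Z0 by 1 halving).
Z2: ⌊446/2⌋ × 315 = 223 × 315 mm
Z3: ⌊315/2⌋ × 223 = 157 × 223 mm
Z4: ⌊223/2⌋ × 157 = 111 × 157 mm
Z5: ⌊157/2⌋ × 111 = 78 × 111 mm
Z6: ⌊111/2⌋ × 78 = 55 × 78 mm

55 × 78 mm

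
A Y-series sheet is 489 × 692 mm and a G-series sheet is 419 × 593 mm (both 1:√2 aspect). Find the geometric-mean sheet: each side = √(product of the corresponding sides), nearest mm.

453 × 641 mm

Short side: √(489 · 419) = √204891 ≈ 452.6 → 453 mm
Long side: √(692 · 593) = √410356 ≈ 640.6 → 641 mm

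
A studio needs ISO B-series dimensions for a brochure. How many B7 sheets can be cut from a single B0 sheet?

Each ISO step halves the sheet: 1 × B0 → 2 × B1 → 4 × B2 → 8 × B3 → …
From B0 to B7 is 7 halving steps: 2^7 = 128.

128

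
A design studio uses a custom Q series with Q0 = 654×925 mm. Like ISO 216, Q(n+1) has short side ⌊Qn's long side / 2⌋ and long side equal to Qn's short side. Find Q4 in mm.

Q1: ⌊925/2⌋ × 654 = 462 × 654 mm
Q2: ⌊654/2⌋ × 462 = 327 × 462 mm
Q3: ⌊462/2⌋ × 327 = 231 × 327 mm
Q4: ⌊327/2⌋ × 231 = 163 × 231 mm

163 × 231 mm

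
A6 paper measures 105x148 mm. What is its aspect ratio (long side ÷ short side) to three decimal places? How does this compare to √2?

1.410

148 / 105 = 1.410
ISO 216 targets √2 ≈ 1.414; the -0.005 deviation is from mm rounding.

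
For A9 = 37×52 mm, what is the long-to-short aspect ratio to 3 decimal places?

52 / 37 = 1.405
ISO 216 targets √2 ≈ 1.414; the -0.009 deviation is from mm rounding.

1.405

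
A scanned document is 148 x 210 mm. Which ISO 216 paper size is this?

A5 (148 × 210 mm)

Aspect ratio 210/148 ≈ 1.419 — close to the ISO √2 ≈ 1.414.
In the A-series (A0 area = 1 m²): A5 = 148 × 210 mm.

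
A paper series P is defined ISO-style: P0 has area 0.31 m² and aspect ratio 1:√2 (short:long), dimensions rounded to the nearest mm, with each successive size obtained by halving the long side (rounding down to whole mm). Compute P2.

Let P0's short side be w mm. w · w√2 = 0.31 m² = 310,000 mm², so w ≈ 468.2 mm and w√2 ≈ 662.1 mm → P0 = 468 × 662 mm.
P1: ⌊662/2⌋ × 468 = 331 × 468 mm
P2: ⌊468/2⌋ × 331 = 234 × 331 mm

234 × 331 mm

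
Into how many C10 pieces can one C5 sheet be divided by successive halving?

32

C5 = 162 × 229 mm; C10 = 28 × 40 mm.
Each halving step doubles the count; 5 steps from C5 to C10.
2^5 = 32.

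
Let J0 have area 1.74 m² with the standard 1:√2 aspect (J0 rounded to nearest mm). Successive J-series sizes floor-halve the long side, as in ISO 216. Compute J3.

392 × 554 mm

Let J0's short side be w mm. w · w√2 = 1.74 m² = 1,740,000 mm², so w ≈ 1109.2 mm and w√2 ≈ 1568.7 mm → J0 = 1109 × 1569 mm.
J1: ⌊1569/2⌋ × 1109 = 784 × 1109 mm
J2: ⌊1109/2⌋ × 784 = 554 × 784 mm
J3: ⌊784/2⌋ × 554 = 392 × 554 mm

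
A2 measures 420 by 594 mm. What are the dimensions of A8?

52 × 74 mm

A3: ⌊594/2⌋ × 420 = 297 × 420 mm
A4: ⌊420/2⌋ × 297 = 210 × 297 mm
A5: ⌊297/2⌋ × 210 = 148 × 210 mm
A6: ⌊210/2⌋ × 148 = 105 × 148 mm
A7: ⌊148/2⌋ × 105 = 74 × 105 mm
A8: ⌊105/2⌋ × 74 = 52 × 74 mm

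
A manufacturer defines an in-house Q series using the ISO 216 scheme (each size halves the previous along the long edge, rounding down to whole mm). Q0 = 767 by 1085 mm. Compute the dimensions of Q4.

191 × 271 mm

Q1: ⌊1085/2⌋ × 767 = 542 × 767 mm
Q2: ⌊767/2⌋ × 542 = 383 × 542 mm
Q3: ⌊542/2⌋ × 383 = 271 × 383 mm
Q4: ⌊383/2⌋ × 271 = 191 × 271 mm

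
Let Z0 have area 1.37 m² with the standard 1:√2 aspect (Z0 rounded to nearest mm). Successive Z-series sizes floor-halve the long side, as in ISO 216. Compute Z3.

348 × 492 mm

Let Z0's short side be w mm. w · w√2 = 1.37 m² = 1,370,000 mm², so w ≈ 984.2 mm and w√2 ≈ 1391.9 mm → Z0 = 984 × 1392 mm.
Z1: ⌊1392/2⌋ × 984 = 696 × 984 mm
Z2: ⌊984/2⌋ × 696 = 492 × 696 mm
Z3: ⌊696/2⌋ × 492 = 348 × 492 mm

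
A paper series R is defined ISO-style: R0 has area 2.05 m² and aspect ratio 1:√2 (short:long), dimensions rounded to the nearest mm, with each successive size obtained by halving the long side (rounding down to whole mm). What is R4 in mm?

Let R0's short side be w mm. w · w√2 = 2.05 m² = 2,050,000 mm², so w ≈ 1204.0 mm and w√2 ≈ 1702.7 mm → R0 = 1204 × 1703 mm.
R1: ⌊1703/2⌋ × 1204 = 851 × 1204 mm
R2: ⌊1204/2⌋ × 851 = 602 × 851 mm
R3: ⌊851/2⌋ × 602 = 425 × 602 mm
R4: ⌊602/2⌋ × 425 = 301 × 425 mm

301 × 425 mm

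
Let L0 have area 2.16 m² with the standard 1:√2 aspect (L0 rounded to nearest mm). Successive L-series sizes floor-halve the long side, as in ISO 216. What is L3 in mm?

437 × 618 mm

Let L0's short side be w mm. w · w√2 = 2.16 m² = 2,160,000 mm², so w ≈ 1235.9 mm and w√2 ≈ 1747.8 mm → L0 = 1236 × 1748 mm.
L1: ⌊1748/2⌋ × 1236 = 874 × 1236 mm
L2: ⌊1236/2⌋ × 874 = 618 × 874 mm
L3: ⌊874/2⌋ × 618 = 437 × 618 mm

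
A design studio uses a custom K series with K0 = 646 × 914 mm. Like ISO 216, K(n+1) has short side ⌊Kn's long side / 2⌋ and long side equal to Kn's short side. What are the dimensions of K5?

114 × 161 mm

K1: ⌊914/2⌋ × 646 = 457 × 646 mm
K2: ⌊646/2⌋ × 457 = 323 × 457 mm
K3: ⌊457/2⌋ × 323 = 228 × 323 mm
K4: ⌊323/2⌋ × 228 = 161 × 228 mm
K5: ⌊228/2⌋ × 161 = 114 × 161 mm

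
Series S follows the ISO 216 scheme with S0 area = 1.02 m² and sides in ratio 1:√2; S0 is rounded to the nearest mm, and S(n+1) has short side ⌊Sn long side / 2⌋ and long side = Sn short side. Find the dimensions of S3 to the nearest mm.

300 × 424 mm

Let S0's short side be w mm. w · w√2 = 1.02 m² = 1,020,000 mm², so w ≈ 849.3 mm and w√2 ≈ 1201.0 mm → S0 = 849 × 1201 mm.
S1: ⌊1201/2⌋ × 849 = 600 × 849 mm
S2: ⌊849/2⌋ × 600 = 424 × 600 mm
S3: ⌊600/2⌋ × 424 = 300 × 424 mm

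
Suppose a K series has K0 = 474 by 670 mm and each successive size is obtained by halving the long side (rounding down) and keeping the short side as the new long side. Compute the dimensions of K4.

118 × 167 mm

K1: ⌊670/2⌋ × 474 = 335 × 474 mm
K2: ⌊474/2⌋ × 335 = 237 × 335 mm
K3: ⌊335/2⌋ × 237 = 167 × 237 mm
K4: ⌊237/2⌋ × 167 = 118 × 167 mm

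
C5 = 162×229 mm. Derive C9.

C6: ⌊229/2⌋ × 162 = 114 × 162 mm
C7: ⌊162/2⌋ × 114 = 81 × 114 mm
C8: ⌊114/2⌋ × 81 = 57 × 81 mm
C9: ⌊81/2⌋ × 57 = 40 × 57 mm

40 × 57 mm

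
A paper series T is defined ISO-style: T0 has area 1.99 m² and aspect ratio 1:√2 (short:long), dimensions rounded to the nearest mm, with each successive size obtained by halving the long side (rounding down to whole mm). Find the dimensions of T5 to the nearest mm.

209 × 296 mm

Let T0's short side be w mm. w · w√2 = 1.99 m² = 1,990,000 mm², so w ≈ 1186.2 mm and w√2 ≈ 1677.6 mm → T0 = 1186 × 1678 mm.
T1: ⌊1678/2⌋ × 1186 = 839 × 1186 mm
T2: ⌊1186/2⌋ × 839 = 593 × 839 mm
T3: ⌊839/2⌋ × 593 = 419 × 593 mm
T4: ⌊593/2⌋ × 419 = 296 × 419 mm
T5: ⌊419/2⌋ × 296 = 209 × 296 mm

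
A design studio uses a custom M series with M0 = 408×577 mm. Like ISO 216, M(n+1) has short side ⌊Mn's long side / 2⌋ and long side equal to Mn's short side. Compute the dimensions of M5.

72 × 102 mm

M1 = 288 × 408 mm (from M0 by 1 halving).
M2: ⌊408/2⌋ × 288 = 204 × 288 mm
M3: ⌊288/2⌋ × 204 = 144 × 204 mm
M4: ⌊204/2⌋ × 144 = 102 × 144 mm
M5: ⌊144/2⌋ × 102 = 72 × 102 mm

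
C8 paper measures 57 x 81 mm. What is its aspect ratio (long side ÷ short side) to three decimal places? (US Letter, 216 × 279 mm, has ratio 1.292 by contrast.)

81 / 57 = 1.421
ISO 216 targets √2 ≈ 1.414; the +0.007 deviation is from mm rounding.

1.421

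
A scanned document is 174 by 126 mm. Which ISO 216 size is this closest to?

Aspect ratio 174/126 ≈ 1.381 (ISO target is √2 ≈ 1.414).
In the B-series (B0 = 1000 × 1414 mm): B6 = 125 × 176 mm.
Off by 3 mm total — nearest standard size.

B6 (125 × 176 mm)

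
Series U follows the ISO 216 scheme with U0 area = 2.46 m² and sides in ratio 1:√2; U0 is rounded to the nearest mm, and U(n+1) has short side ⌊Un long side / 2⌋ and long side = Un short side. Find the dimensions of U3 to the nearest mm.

Let U0's short side be w mm. w · w√2 = 2.46 m² = 2,460,000 mm², so w ≈ 1318.9 mm and w√2 ≈ 1865.2 mm → U0 = 1319 × 1865 mm.
U1: ⌊1865/2⌋ × 1319 = 932 × 1319 mm
U2: ⌊1319/2⌋ × 932 = 659 × 932 mm
U3: ⌊932/2⌋ × 659 = 466 × 659 mm

466 × 659 mm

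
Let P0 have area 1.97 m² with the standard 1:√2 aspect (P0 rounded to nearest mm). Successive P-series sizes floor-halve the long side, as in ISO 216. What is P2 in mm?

Let P0's short side be w mm. w · w√2 = 1.97 m² = 1,970,000 mm², so w ≈ 1180.3 mm and w√2 ≈ 1669.1 mm → P0 = 1180 × 1669 mm.
P1: ⌊1669/2⌋ × 1180 = 834 × 1180 mm
P2: ⌊1180/2⌋ × 834 = 590 × 834 mm

590 × 834 mm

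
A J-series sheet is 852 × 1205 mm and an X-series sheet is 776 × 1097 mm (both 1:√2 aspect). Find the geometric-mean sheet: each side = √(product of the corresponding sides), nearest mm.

813 × 1150 mm

Short side: √(852 · 776) = √661152 ≈ 813.1 → 813 mm
Long side: √(1205 · 1097) = √1321885 ≈ 1149.7 → 1150 mm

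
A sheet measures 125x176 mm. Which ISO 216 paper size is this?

B6 (125 × 176 mm)

Aspect ratio 176/125 ≈ 1.408 — close to the ISO √2 ≈ 1.414.
In the B-series (B0 = 1000 × 1414 mm): B6 = 125 × 176 mm.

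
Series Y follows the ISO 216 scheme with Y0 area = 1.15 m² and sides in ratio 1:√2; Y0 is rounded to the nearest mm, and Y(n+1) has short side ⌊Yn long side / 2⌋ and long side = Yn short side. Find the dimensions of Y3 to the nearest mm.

318 × 451 mm

Let Y0's short side be w mm. w · w√2 = 1.15 m² = 1,150,000 mm², so w ≈ 901.8 mm and w√2 ≈ 1275.3 mm → Y0 = 902 × 1275 mm.
Y1: ⌊1275/2⌋ × 902 = 637 × 902 mm
Y2: ⌊902/2⌋ × 637 = 451 × 637 mm
Y3: ⌊637/2⌋ × 451 = 318 × 451 mm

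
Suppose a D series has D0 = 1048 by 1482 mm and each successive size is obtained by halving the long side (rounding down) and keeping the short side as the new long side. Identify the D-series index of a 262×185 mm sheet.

D0: 1048 × 1482 mm
D1: 741 × 1048 mm
D2: 524 × 741 mm
D3: 370 × 524 mm
D4: 262 × 370 mm
D5: 185 × 262 mm
D6: 131 × 185 mm
→ matches D5.

D5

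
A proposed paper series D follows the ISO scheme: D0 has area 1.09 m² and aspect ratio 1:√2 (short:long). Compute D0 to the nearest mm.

878 × 1242 mm

Let the short side be w mm. Then w · w√2 = 1.09 m² = 1,090,000 mm².
w² = 1,090,000/√2, so w ≈ 877.9 mm; long side = w√2 ≈ 1241.6 mm.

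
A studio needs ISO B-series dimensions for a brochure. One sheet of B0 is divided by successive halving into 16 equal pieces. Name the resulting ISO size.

16 = 2^4, so 4 halving steps.
B0 → B1 → … → B4 after 4 steps.

B4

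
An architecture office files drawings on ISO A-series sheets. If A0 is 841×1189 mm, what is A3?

297 × 420 mm

A1: ⌊1189/2⌋ × 841 = 594 × 841 mm
A2: ⌊841/2⌋ × 594 = 420 × 594 mm
A3: ⌊594/2⌋ × 420 = 297 × 420 mm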